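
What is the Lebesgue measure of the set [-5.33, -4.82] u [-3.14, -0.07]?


For pairwise disjoint intervals, m(union) = sum of lengths.
= (-4.82 - -5.33) + (-0.07 - -3.14)
= 0.51 + 3.07
= 3.58


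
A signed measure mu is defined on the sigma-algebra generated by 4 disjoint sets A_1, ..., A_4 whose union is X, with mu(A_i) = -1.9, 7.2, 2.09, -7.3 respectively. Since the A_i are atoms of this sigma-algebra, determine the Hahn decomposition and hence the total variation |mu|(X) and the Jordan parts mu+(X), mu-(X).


Step 1: Every measurable set is a union of atoms (the cells / points), so a Hahn decomposition is
  obtained by grouping atoms by sign: P = union of atoms with mu > 0, N = union of the remaining atoms.
  Atoms in P (indices): 2, 3;  atoms in N (indices): 1, 4
  Positive values: 7.2, 2.09
  Negative values: -1.9, -7.3
Step 2: mu+(X) = mu(P) = sum of positive atom values = 9.29
Step 3: mu-(X) = -mu(N) = sum of |negative atom values| = 9.2
Step 4: |mu|(X) = mu+(X) + mu-(X) = 9.29 + 9.2 = 18.49


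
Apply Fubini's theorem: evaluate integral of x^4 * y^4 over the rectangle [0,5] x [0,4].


By Fubini's theorem, the double integral factors as a product of single integrals:
Step 1: integral_0^5 x^4 dx = [x^5/5] from 0 to 5
     = 5^5/5 = 625
Step 2: integral_0^4 y^4 dy = [y^5/5] from 0 to 4
     = 4^5/5 = 204.8
Step 3: Double integral = 625 * 204.8 = 128000


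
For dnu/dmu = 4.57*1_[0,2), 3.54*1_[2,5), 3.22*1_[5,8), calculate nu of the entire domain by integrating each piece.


Integrate each piece of the Radon-Nikodym derivative:
Step 1: integral_0^2 4.57 dx = 4.57*(2-0) = 4.57*2 = 9.14
Step 2: integral_2^5 3.54 dx = 3.54*(5-2) = 3.54*3 = 10.62
Step 3: integral_5^8 3.22 dx = 3.22*(8-5) = 3.22*3 = 9.66
Total: 9.14 + 10.62 + 9.66 = 29.42


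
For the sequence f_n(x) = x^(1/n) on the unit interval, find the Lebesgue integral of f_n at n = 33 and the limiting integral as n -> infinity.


At n = 33: f_33(x) = x^(1/33).
Step 1: integral(x^(1/33), 0, 1) = [x^(1/33+1) / (1/33+1)] from 0 to 1
     = 1 / (1/33 + 1) = 1 / ((33+1)/33) = 33/(33+1)
     = 33/34 = 0.970588
Step 2: As n -> infinity, f_n(x) = x^(1/n) -> 1 for x in (0,1], and f_n is increasing in n.
By MCT, lim_n integral(f_n) = integral(lim_n f_n) = integral(1, 0, 1) = 1.
Step 3: Verify convergence: 33/34 = 0.970588 -> 1


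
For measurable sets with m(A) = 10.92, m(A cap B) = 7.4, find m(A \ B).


m(A \ B) = m(A) - m(A n B)
= 10.92 - 7.4
= 3.52


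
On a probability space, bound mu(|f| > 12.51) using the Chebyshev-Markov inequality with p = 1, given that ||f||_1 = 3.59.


Chebyshev/Markov inequality: mu(|f| > eps) <= (||f||_p / eps)^p
Step 1: ||f||_1 / eps = 3.59 / 12.51 = 0.28697
Step 2: Raise to power p = 1:
  (0.28697)^1 = 0.28697
Step 3: Therefore mu(|f| > 12.51) <= 0.28697


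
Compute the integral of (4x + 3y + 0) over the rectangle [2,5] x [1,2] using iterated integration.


By Fubini, integrate in x first, then y.
Step 1: Fix y, integrate over x in [2,5]:
  integral(4x + 3y + 0, x=2..5)
  = 4*(5^2 - 2^2)/2 + (3y + 0)*(5 - 2)
  = 42 + (3y + 0)*3
  = 42 + 9y + 0
  = 42 + 9y
Step 2: Integrate over y in [1,2]:
  integral(42 + 9y, y=1..2)
  = 42*1 + 9*(2^2 - 1^2)/2
  = 42 + 13.5
  = 55.5


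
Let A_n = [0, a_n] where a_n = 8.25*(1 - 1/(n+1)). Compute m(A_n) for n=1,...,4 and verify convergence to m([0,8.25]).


By continuity of measure from below: if A_n increases to A, then m(A_n) -> m(A).
Here A = [0, 8.25], so m(A) = 8.25
Step 1: a_1 = 8.25*(1 - 1/2) = 4.125, m(A_1) = 4.125
Step 2: a_2 = 8.25*(1 - 1/3) = 5.5, m(A_2) = 5.5
Step 3: a_3 = 8.25*(1 - 1/4) = 6.1875, m(A_3) = 6.1875
Step 4: a_4 = 8.25*(1 - 1/5) = 6.6, m(A_4) = 6.6
Limit: m(A_n) -> m([0,8.25]) = 8.25


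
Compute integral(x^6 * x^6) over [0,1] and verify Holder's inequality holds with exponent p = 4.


Step 1: Exact integral of f*g = integral(x^12, 0, 1) = 1/13
     = 0.076923
Step 2: Holder bound with p=4, q=1.333333:
  ||f||_p = (integral x^24 dx)^(1/4) = (1/25)^(1/4) = 0.447214
  ||g||_q = (integral x^8 dx)^(1/1.333333) = (1/9)^(1/1.333333) = 0.19245
Step 3: Holder bound = ||f||_p * ||g||_q = 0.447214 * 0.19245 = 0.086066
Verification: 0.076923 <= 0.086066 (Holder holds)


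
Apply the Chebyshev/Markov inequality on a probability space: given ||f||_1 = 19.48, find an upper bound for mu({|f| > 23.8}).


Chebyshev/Markov inequality: mu(|f| > eps) <= (||f||_p / eps)^p
Step 1: ||f||_1 / eps = 19.48 / 23.8 = 0.818487
Step 2: Raise to power p = 1:
  (0.818487)^1 = 0.818487
Step 3: Therefore mu(|f| > 23.8) <= 0.818487


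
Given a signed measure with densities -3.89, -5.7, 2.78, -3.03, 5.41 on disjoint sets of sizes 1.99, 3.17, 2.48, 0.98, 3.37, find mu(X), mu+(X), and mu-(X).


Step 1: Compute signed measure on each set:
  Set 1: -3.89 * 1.99 = -7.7411
  Set 2: -5.7 * 3.17 = -18.069
  Set 3: 2.78 * 2.48 = 6.8944
  Set 4: -3.03 * 0.98 = -2.9694
  Set 5: 5.41 * 3.37 = 18.2317
Step 2: Total signed measure = (-7.7411) + (-18.069) + (6.8944) + (-2.9694) + (18.2317)
     = -3.6534
Step 3: Positive part mu+(X) = sum of positive contributions = 25.1261
Step 4: Negative part mu-(X) = |sum of negative contributions| = 28.7795


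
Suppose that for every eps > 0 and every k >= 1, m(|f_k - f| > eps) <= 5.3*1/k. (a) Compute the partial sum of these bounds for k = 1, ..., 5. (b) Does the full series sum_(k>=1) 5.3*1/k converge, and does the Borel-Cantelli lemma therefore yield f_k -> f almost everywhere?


Step 1: List the terms 5.3*1/k for k = 1 to 5:
  k=1: 5.3
  k=2: 2.65
  k=3: 1.766667
  k=4: 1.325
  k=5: 1.06
Step 2: Partial sum = 5.3 + 2.65 + 1.766667 + 1.325 + 1.06
     = 12.101667
Step 3: The full series sum_(k>=1) 5.3*1/k diverges (harmonic series, p = 1; a nonzero constant multiple of a divergent series diverges).
Step 4: The (first) Borel-Cantelli lemma requires a summable sequence of measures, so it does not apply here;
        from this bound alone no conclusion about a.e. convergence can be drawn (convergence in measure still
        gives an a.e.-convergent subsequence, but not a.e. convergence of the whole sequence).
Conclusion: series diverges; Borel-Cantelli is inconclusive about a.e. convergence of f_k.


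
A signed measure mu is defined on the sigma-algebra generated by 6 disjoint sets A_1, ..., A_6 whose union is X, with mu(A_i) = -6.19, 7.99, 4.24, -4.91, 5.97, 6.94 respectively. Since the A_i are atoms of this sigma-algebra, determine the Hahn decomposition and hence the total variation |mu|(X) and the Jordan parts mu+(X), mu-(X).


Step 1: Every measurable set is a union of atoms (the cells / points), so a Hahn decomposition is
  obtained by grouping atoms by sign: P = union of atoms with mu > 0, N = union of the remaining atoms.
  Atoms in P (indices): 2, 3, 5, 6;  atoms in N (indices): 1, 4
  Positive values: 7.99, 4.24, 5.97, 6.94
  Negative values: -6.19, -4.91
Step 2: mu+(X) = mu(P) = sum of positive atom values = 25.14
Step 3: mu-(X) = -mu(N) = sum of |negative atom values| = 11.1
Step 4: |mu|(X) = mu+(X) + mu-(X) = 25.14 + 11.1 = 36.24


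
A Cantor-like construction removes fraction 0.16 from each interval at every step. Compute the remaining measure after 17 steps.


Step 1: At each step, fraction remaining = 1 - 0.16 = 0.84
Step 2: After 17 steps, measure = (0.84)^17
Result = 0.051612


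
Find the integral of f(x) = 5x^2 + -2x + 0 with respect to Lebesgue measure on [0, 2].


The Lebesgue integral of a Riemann-integrable function agrees with the Riemann integral.
Antiderivative F(x) = (5/3)x^3 + (-2/2)x^2 + 0x
F(2) = (5/3)*2^3 + (-2/2)*2^2 + 0*2
     = (5/3)*8 + (-2/2)*4 + 0*2
     = 13.333333 + -4 + 0
     = 9.333333
F(0) = 0.0
Integral = F(2) - F(0) = 9.333333 - 0.0 = 9.333333


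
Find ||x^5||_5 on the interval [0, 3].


Step 1: ||f||_5 = (integral_0^3 |x^5|^5 dx)^(1/5)
     = (integral_0^3 x^25 dx)^(1/5)
Step 2: integral_0^3 x^25 dx = [x^26/(26)] from 0 to 3 = 3^26/26
     = 2541865828329/26 = 9.776407e+10
Step 3: ||f||_5 = (9.776407e+10)^(1/5) = 157.774152


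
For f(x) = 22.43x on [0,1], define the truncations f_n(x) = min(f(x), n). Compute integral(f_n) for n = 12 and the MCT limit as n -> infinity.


f(x) = 22.43x on [0,1]; f_n(x) = min(22.43x, n). At n = 12:
Step 1: f(x) reaches 12 at x = 12/22.43 = 0.534998
Step 2: integral(f_12) = integral(22.43x, 0, 0.534998) + integral(12, 0.534998, 1)
       = 22.43*0.534998^2/2 + 12*(1 - 0.534998)
       = 3.209987 + 5.580027
       = 8.790013
Step 3: As n -> infinity, f_n increases to f, so by MCT integral(f_n) -> integral(f) = 22.43/2 = 11.215.
Convergence: integral(f_12) = 8.790013 -> 11.215 as n -> infinity


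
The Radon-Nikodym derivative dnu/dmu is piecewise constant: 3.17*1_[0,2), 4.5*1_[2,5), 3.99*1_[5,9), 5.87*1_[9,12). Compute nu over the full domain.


Integrate each piece of the Radon-Nikodym derivative:
Step 1: integral_0^2 3.17 dx = 3.17*(2-0) = 3.17*2 = 6.34
Step 2: integral_2^5 4.5 dx = 4.5*(5-2) = 4.5*3 = 13.5
Step 3: integral_5^9 3.99 dx = 3.99*(9-5) = 3.99*4 = 15.96
Step 4: integral_9^12 5.87 dx = 5.87*(12-9) = 5.87*3 = 17.61
Total: 6.34 + 13.5 + 15.96 + 17.61 = 53.41


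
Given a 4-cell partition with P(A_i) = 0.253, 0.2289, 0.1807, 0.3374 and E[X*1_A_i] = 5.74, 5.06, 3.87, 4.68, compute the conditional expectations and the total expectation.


For each cell A_i: E[X|A_i] = E[X*1_A_i] / P(A_i)
Step 1: E[X|A_1] = 5.74 / 0.253 = 22.687747
Step 2: E[X|A_2] = 5.06 / 0.2289 = 22.105723
Step 3: E[X|A_3] = 3.87 / 0.1807 = 21.416713
Step 4: E[X|A_4] = 4.68 / 0.3374 = 13.870777
Verification: E[X] = sum E[X*1_A_i] = 5.74 + 5.06 + 3.87 + 4.68 = 19.35


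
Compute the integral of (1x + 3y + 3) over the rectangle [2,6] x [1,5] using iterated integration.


By Fubini, integrate in x first, then y.
Step 1: Fix y, integrate over x in [2,6]:
  integral(1x + 3y + 3, x=2..6)
  = 1*(6^2 - 2^2)/2 + (3y + 3)*(6 - 2)
  = 16 + (3y + 3)*4
  = 16 + 12y + 12
  = 28 + 12y
Step 2: Integrate over y in [1,5]:
  integral(28 + 12y, y=1..5)
  = 28*4 + 12*(5^2 - 1^2)/2
  = 112 + 144
  = 256


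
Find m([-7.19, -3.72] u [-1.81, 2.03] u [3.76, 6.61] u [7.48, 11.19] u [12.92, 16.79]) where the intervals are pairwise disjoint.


For pairwise disjoint intervals, m(union) = sum of lengths.
= (-3.72 - -7.19) + (2.03 - -1.81) + (6.61 - 3.76) + (11.19 - 7.48) + (16.79 - 12.92)
= 3.47 + 3.84 + 2.85 + 3.71 + 3.87
= 17.74


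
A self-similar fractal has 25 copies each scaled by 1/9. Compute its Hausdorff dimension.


For a self-similar set with N copies scaled by 1/r:
dim_H = log(N)/log(r) = log(25)/log(9)
= 3.218876/2.197225
= 1.464974


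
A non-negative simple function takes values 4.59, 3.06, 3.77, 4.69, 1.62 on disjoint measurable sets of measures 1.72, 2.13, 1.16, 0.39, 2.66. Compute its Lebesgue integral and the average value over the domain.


Step 1: Integral = sum(value_i * measure_i)
= 4.59*1.72 + 3.06*2.13 + 3.77*1.16 + 4.69*0.39 + 1.62*2.66
= 7.8948 + 6.5178 + 4.3732 + 1.8291 + 4.3092
= 24.9241
Step 2: Total measure of domain = 1.72 + 2.13 + 1.16 + 0.39 + 2.66 = 8.06
Step 3: Average value = 24.9241 / 8.06 = 3.09232


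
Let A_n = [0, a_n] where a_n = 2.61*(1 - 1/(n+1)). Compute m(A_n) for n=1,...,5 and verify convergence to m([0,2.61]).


By continuity of measure from below: if A_n increases to A, then m(A_n) -> m(A).
Here A = [0, 2.61], so m(A) = 2.61
Step 1: a_1 = 2.61*(1 - 1/2) = 1.305, m(A_1) = 1.305
Step 2: a_2 = 2.61*(1 - 1/3) = 1.74, m(A_2) = 1.74
Step 3: a_3 = 2.61*(1 - 1/4) = 1.9575, m(A_3) = 1.9575
Step 4: a_4 = 2.61*(1 - 1/5) = 2.088, m(A_4) = 2.088
Step 5: a_5 = 2.61*(1 - 1/6) = 2.175, m(A_5) = 2.175
Limit: m(A_n) -> m([0,2.61]) = 2.61


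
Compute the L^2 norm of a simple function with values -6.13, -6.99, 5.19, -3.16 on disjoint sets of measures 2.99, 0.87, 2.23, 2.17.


Step 1: Compute |f_i|^2 for each value:
  |-6.13|^2 = 37.5769
  |-6.99|^2 = 48.8601
  |5.19|^2 = 26.9361
  |-3.16|^2 = 9.9856
Step 2: Multiply by measures and sum:
  37.5769 * 2.99 = 112.354931
  48.8601 * 0.87 = 42.508287
  26.9361 * 2.23 = 60.067503
  9.9856 * 2.17 = 21.668752
Sum = 112.354931 + 42.508287 + 60.067503 + 21.668752 = 236.599473
Step 3: Take the p-th root:
||f||_2 = (236.599473)^(1/2) = 15.38179


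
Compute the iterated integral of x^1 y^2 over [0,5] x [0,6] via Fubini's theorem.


By Fubini's theorem, the double integral factors as a product of single integrals:
Step 1: integral_0^5 x^1 dx = [x^2/2] from 0 to 5
     = 5^2/2 = 12.5
Step 2: integral_0^6 y^2 dy = [y^3/3] from 0 to 6
     = 6^3/3 = 72
Step 3: Double integral = 12.5 * 72 = 900


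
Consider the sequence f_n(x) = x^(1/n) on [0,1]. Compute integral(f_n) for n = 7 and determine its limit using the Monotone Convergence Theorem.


At n = 7: f_7(x) = x^(1/7).
Step 1: integral(x^(1/7), 0, 1) = [x^(1/7+1) / (1/7+1)] from 0 to 1
     = 1 / (1/7 + 1) = 1 / ((7+1)/7) = 7/(7+1)
     = 7/8 = 0.875
Step 2: As n -> infinity, f_n(x) = x^(1/n) -> 1 for x in (0,1], and f_n is increasing in n.
By MCT, lim_n integral(f_n) = integral(lim_n f_n) = integral(1, 0, 1) = 1.
Step 3: Verify convergence: 7/8 = 0.875 -> 1


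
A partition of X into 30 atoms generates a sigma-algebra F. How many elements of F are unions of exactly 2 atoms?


Each element of F is a union of some subset of the 30 atoms.
Elements that are unions of exactly 2 atoms correspond to 2-element subsets of the 30 atoms.
Count = C(30, 2) = 30! / (2! * 28!) = 435.


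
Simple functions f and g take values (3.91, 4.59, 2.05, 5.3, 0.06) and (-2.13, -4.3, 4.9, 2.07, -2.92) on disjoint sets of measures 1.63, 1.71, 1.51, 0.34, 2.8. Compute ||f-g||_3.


Step 1: Compute differences f_i - g_i:
  3.91 - -2.13 = 6.04
  4.59 - -4.3 = 8.89
  2.05 - 4.9 = -2.85
  5.3 - 2.07 = 3.23
  0.06 - -2.92 = 2.98
Step 2: Compute |diff|^3 * measure for each set:
  |6.04|^3 * 1.63 = 220.348864 * 1.63 = 359.168648
  |8.89|^3 * 1.71 = 702.595369 * 1.71 = 1201.438081
  |-2.85|^3 * 1.51 = 23.149125 * 1.51 = 34.955179
  |3.23|^3 * 0.34 = 33.698267 * 0.34 = 11.457411
  |2.98|^3 * 2.8 = 26.463592 * 2.8 = 74.098058
Step 3: Sum = 1681.117376
Step 4: ||f-g||_3 = (1681.117376)^(1/3) = 11.890479


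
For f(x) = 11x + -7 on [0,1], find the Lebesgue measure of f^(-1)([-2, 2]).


f^(-1)([-2, 2]) = {x : -2 <= 11x + -7 <= 2}
Solving: (-2 - -7)/11 <= x <= (2 - -7)/11
= [0.454545, 0.818182]
Intersecting with [0,1]: [0.454545, 0.818182]
Measure = 0.818182 - 0.454545 = 0.363636


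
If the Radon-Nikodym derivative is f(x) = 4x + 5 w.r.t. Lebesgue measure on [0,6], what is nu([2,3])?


nu(A) = integral_A (dnu/dmu) dmu = integral_2^3 (4x + 5) dx
Step 1: Antiderivative F(x) = (4/2)x^2 + 5x
Step 2: F(3) = (4/2)*3^2 + 5*3 = 18 + 15 = 33
Step 3: F(2) = (4/2)*2^2 + 5*2 = 8 + 10 = 18
Step 4: nu([2,3]) = F(3) - F(2) = 33 - 18 = 15


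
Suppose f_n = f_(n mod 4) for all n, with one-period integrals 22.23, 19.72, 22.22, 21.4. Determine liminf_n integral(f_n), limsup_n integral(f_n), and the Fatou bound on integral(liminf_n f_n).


The sequence (integral(f_n)) is periodic with period 4, repeating the values 22.23, 19.72, 22.22, 21.4 indefinitely.
Step 1: For a periodic sequence, every tail (a_m, a_(m+1), ...) contains all 4 period values infinitely often.
Step 2: Hence inf of every tail = min of the period values = min(22.23, 19.72, 22.22, 21.4) = 19.72.
        liminf_n integral(f_n) = sup over m of (inf of tail from m) = 19.72.
Step 3: Similarly sup of every tail = max of the period values = 22.23.
        limsup_n integral(f_n) = 22.23.
Step 4: Fatou's lemma: integral(liminf_n f_n) <= liminf_n integral(f_n) = 19.72.
        So the integral of the pointwise liminf is at most 19.72.


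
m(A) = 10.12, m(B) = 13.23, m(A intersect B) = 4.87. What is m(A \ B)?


m(A \ B) = m(A) - m(A n B)
= 10.12 - 4.87
= 5.25


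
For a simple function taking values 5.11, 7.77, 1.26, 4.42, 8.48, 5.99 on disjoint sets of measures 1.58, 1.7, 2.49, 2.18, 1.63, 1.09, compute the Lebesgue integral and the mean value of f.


Step 1: Integral = sum(value_i * measure_i)
= 5.11*1.58 + 7.77*1.7 + 1.26*2.49 + 4.42*2.18 + 8.48*1.63 + 5.99*1.09
= 8.0738 + 13.209 + 3.1374 + 9.6356 + 13.8224 + 6.5291
= 54.4073
Step 2: Total measure of domain = 1.58 + 1.7 + 2.49 + 2.18 + 1.63 + 1.09 = 10.67
Step 3: Average value = 54.4073 / 10.67 = 5.099091


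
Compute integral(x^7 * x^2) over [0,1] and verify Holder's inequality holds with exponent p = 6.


Step 1: Exact integral of f*g = integral(x^9, 0, 1) = 1/10
     = 0.1
Step 2: Holder bound with p=6, q=1.2:
  ||f||_p = (integral x^42 dx)^(1/6) = (1/43)^(1/6) = 0.534263
  ||g||_q = (integral x^2.4 dx)^(1/1.2) = (1/3.4)^(1/1.2) = 0.360662
Step 3: Holder bound = ||f||_p * ||g||_q = 0.534263 * 0.360662 = 0.192689
Verification: 0.1 <= 0.192689 (Holder holds)


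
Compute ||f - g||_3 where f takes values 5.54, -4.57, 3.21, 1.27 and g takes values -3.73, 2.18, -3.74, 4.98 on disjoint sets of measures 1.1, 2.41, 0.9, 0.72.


Step 1: Compute differences f_i - g_i:
  5.54 - -3.73 = 9.27
  -4.57 - 2.18 = -6.75
  3.21 - -3.74 = 6.95
  1.27 - 4.98 = -3.71
Step 2: Compute |diff|^3 * measure for each set:
  |9.27|^3 * 1.1 = 796.597983 * 1.1 = 876.257781
  |-6.75|^3 * 2.41 = 307.546875 * 2.41 = 741.187969
  |6.95|^3 * 0.9 = 335.702375 * 0.9 = 302.132137
  |-3.71|^3 * 0.72 = 51.064811 * 0.72 = 36.766664
Step 3: Sum = 1956.344551
Step 4: ||f-g||_3 = (1956.344551)^(1/3) = 12.506865


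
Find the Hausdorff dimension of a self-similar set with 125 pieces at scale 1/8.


For a self-similar set with N copies scaled by 1/r:
dim_H = log(N)/log(r) = log(125)/log(8)
= 4.828314/2.079442
= 2.321928


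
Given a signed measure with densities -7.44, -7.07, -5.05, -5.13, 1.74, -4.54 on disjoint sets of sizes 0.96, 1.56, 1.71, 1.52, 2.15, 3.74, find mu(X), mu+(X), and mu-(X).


Step 1: Compute signed measure on each set:
  Set 1: -7.44 * 0.96 = -7.1424
  Set 2: -7.07 * 1.56 = -11.0292
  Set 3: -5.05 * 1.71 = -8.6355
  Set 4: -5.13 * 1.52 = -7.7976
  Set 5: 1.74 * 2.15 = 3.741
  Set 6: -4.54 * 3.74 = -16.9796
Step 2: Total signed measure = (-7.1424) + (-11.0292) + (-8.6355) + (-7.7976) + (3.741) + (-16.9796)
     = -47.8433
Step 3: Positive part mu+(X) = sum of positive contributions = 3.741
Step 4: Negative part mu-(X) = |sum of negative contributions| = 51.5843


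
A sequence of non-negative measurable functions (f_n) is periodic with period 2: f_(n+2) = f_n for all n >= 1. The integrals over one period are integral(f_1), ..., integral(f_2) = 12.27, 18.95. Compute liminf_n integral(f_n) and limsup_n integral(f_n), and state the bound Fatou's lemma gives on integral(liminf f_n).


The sequence (integral(f_n)) is periodic with period 2, repeating the values 12.27, 18.95 indefinitely.
Step 1: For a periodic sequence, every tail (a_m, a_(m+1), ...) contains all 2 period values infinitely often.
Step 2: Hence inf of every tail = min of the period values = min(12.27, 18.95) = 12.27.
        liminf_n integral(f_n) = sup over m of (inf of tail from m) = 12.27.
Step 3: Similarly sup of every tail = max of the period values = 18.95.
        limsup_n integral(f_n) = 18.95.
Step 4: Fatou's lemma: integral(liminf_n f_n) <= liminf_n integral(f_n) = 12.27.
        So the integral of the pointwise liminf is at most 12.27.


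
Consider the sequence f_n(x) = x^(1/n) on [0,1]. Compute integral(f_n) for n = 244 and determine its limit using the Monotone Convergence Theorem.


At n = 244: f_244(x) = x^(1/244).
Step 1: integral(x^(1/244), 0, 1) = [x^(1/244+1) / (1/244+1)] from 0 to 1
     = 1 / (1/244 + 1) = 1 / ((244+1)/244) = 244/(244+1)
     = 244/245 = 0.995918
Step 2: As n -> infinity, f_n(x) = x^(1/n) -> 1 for x in (0,1], and f_n is increasing in n.
By MCT, lim_n integral(f_n) = integral(lim_n f_n) = integral(1, 0, 1) = 1.
Step 3: Verify convergence: 244/245 = 0.995918 -> 1


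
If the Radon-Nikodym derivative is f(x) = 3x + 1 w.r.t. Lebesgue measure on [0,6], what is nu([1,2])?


nu(A) = integral_A (dnu/dmu) dmu = integral_1^2 (3x + 1) dx
Step 1: Antiderivative F(x) = (3/2)x^2 + 1x
Step 2: F(2) = (3/2)*2^2 + 1*2 = 6 + 2 = 8
Step 3: F(1) = (3/2)*1^2 + 1*1 = 1.5 + 1 = 2.5
Step 4: nu([1,2]) = F(2) - F(1) = 8 - 2.5 = 5.5


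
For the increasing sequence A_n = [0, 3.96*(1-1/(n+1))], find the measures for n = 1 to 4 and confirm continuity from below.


By continuity of measure from below: if A_n increases to A, then m(A_n) -> m(A).
Here A = [0, 3.96], so m(A) = 3.96
Step 1: a_1 = 3.96*(1 - 1/2) = 1.98, m(A_1) = 1.98
Step 2: a_2 = 3.96*(1 - 1/3) = 2.64, m(A_2) = 2.64
Step 3: a_3 = 3.96*(1 - 1/4) = 2.97, m(A_3) = 2.97
Step 4: a_4 = 3.96*(1 - 1/5) = 3.168, m(A_4) = 3.168
Limit: m(A_n) -> m([0,3.96]) = 3.96


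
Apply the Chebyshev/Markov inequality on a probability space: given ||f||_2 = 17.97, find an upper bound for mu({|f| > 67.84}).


Chebyshev/Markov inequality: mu(|f| > eps) <= (||f||_p / eps)^p
Step 1: ||f||_2 / eps = 17.97 / 67.84 = 0.264888
Step 2: Raise to power p = 2:
  (0.264888)^2 = 0.070166
Step 3: Therefore mu(|f| > 67.84) <= 0.070166


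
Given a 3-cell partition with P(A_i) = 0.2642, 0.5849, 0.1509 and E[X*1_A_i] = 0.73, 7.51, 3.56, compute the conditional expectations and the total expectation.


For each cell A_i: E[X|A_i] = E[X*1_A_i] / P(A_i)
Step 1: E[X|A_1] = 0.73 / 0.2642 = 2.763058
Step 2: E[X|A_2] = 7.51 / 0.5849 = 12.839802
Step 3: E[X|A_3] = 3.56 / 0.1509 = 23.591783
Verification: E[X] = sum E[X*1_A_i] = 0.73 + 7.51 + 3.56 = 11.8


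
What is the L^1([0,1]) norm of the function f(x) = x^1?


Step 1: ||f||_1 = (integral_0^1 |x^1|^1 dx)^(1/1)
     = (integral_0^1 x^1 dx)^(1/1)
Step 2: integral_0^1 x^1 dx = [x^2/(2)] from 0 to 1 = 1^2/2
     = 1/2 = 0.5
Step 3: ||f||_1 = (0.5)^(1/1) = 0.5


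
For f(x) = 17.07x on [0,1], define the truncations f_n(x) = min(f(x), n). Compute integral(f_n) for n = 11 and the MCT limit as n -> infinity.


f(x) = 17.07x on [0,1]; f_n(x) = min(17.07x, n). At n = 11:
Step 1: f(x) reaches 11 at x = 11/17.07 = 0.644405
Step 2: integral(f_11) = integral(17.07x, 0, 0.644405) + integral(11, 0.644405, 1)
       = 17.07*0.644405^2/2 + 11*(1 - 0.644405)
       = 3.54423 + 3.911541
       = 7.45577
Step 3: As n -> infinity, f_n increases to f, so by MCT integral(f_n) -> integral(f) = 17.07/2 = 8.535.
Convergence: integral(f_11) = 7.45577 -> 8.535 as n -> infinity


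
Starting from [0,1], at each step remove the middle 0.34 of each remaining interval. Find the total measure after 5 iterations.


Step 1: At each step, fraction remaining = 1 - 0.34 = 0.66
Step 2: After 5 steps, measure = (0.66)^5
Step 3: Computing the power step by step:
  After step 1: 0.66
  After step 2: 0.4356
  After step 3: 0.287496
  After step 4: 0.189747
  After step 5: 0.125233
Result = 0.125233


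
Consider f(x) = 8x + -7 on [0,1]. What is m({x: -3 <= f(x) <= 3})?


f^(-1)([-3, 3]) = {x : -3 <= 8x + -7 <= 3}
Solving: (-3 - -7)/8 <= x <= (3 - -7)/8
= [0.5, 1.25]
Intersecting with [0,1]: [0.5, 1]
Measure = 1 - 0.5 = 0.5


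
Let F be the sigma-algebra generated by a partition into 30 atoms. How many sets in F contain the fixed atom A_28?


Each element of F is a union of some subset S of the 30 atoms.
The element contains A_28 iff A_28 is in S.
So we count subsets S of {A_1,...,A_30} with A_28 in S: choose freely among the other 29 atoms.
Count = 2^(30-1) = 2^29 = 536870912.


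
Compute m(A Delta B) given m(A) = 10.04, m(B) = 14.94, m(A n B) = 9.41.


m(A Delta B) = m(A) + m(B) - 2*m(A n B)
= 10.04 + 14.94 - 2*9.41
= 10.04 + 14.94 - 18.82
= 6.16


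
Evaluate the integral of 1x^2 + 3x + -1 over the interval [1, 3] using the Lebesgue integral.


The Lebesgue integral of a Riemann-integrable function agrees with the Riemann integral.
Antiderivative F(x) = (1/3)x^3 + (3/2)x^2 + -1x
F(3) = (1/3)*3^3 + (3/2)*3^2 + -1*3
     = (1/3)*27 + (3/2)*9 + -1*3
     = 9 + 13.5 + -3
     = 19.5
F(1) = 0.833333
Integral = F(3) - F(1) = 19.5 - 0.833333 = 18.666667


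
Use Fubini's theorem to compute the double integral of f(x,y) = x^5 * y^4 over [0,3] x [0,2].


By Fubini's theorem, the double integral factors as a product of single integrals:
Step 1: integral_0^3 x^5 dx = [x^6/6] from 0 to 3
     = 3^6/6 = 121.5
Step 2: integral_0^2 y^4 dy = [y^5/5] from 0 to 2
     = 2^5/5 = 6.4
Step 3: Double integral = 121.5 * 6.4 = 777.6


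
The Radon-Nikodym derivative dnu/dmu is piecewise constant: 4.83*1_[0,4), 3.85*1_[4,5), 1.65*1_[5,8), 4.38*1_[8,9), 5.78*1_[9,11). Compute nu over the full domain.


Integrate each piece of the Radon-Nikodym derivative:
Step 1: integral_0^4 4.83 dx = 4.83*(4-0) = 4.83*4 = 19.32
Step 2: integral_4^5 3.85 dx = 3.85*(5-4) = 3.85*1 = 3.85
Step 3: integral_5^8 1.65 dx = 1.65*(8-5) = 1.65*3 = 4.95
Step 4: integral_8^9 4.38 dx = 4.38*(9-8) = 4.38*1 = 4.38
Step 5: integral_9^11 5.78 dx = 5.78*(11-9) = 5.78*2 = 11.56
Total: 19.32 + 3.85 + 4.95 + 4.38 + 11.56 = 44.06


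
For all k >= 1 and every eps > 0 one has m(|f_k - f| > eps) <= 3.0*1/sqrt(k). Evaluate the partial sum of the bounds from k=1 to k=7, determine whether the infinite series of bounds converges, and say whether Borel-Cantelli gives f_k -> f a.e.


Step 1: List the terms 3.0*1/sqrt(k) for k = 1 to 7:
  k=1: 3
  k=2: 2.12132
  k=3: 1.732051
  k=4: 1.5
  k=5: 1.341641
  k=6: 1.224745
  k=7: 1.133893
Step 2: Partial sum = 3 + 2.12132 + 1.732051 + 1.5 + 1.341641 + 1.224745 + 1.133893
     = 12.05365
Step 3: The full series sum_(k>=1) 3.0*1/sqrt(k) diverges (p-series with p = 1/2 <= 1; a nonzero constant multiple of a divergent series diverges).
Step 4: The (first) Borel-Cantelli lemma requires a summable sequence of measures, so it does not apply here;
        from this bound alone no conclusion about a.e. convergence can be drawn (convergence in measure still
        gives an a.e.-convergent subsequence, but not a.e. convergence of the whole sequence).
Conclusion: series diverges; Borel-Cantelli is inconclusive about a.e. convergence of f_k.


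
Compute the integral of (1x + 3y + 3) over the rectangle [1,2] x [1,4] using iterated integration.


By Fubini, integrate in x first, then y.
Step 1: Fix y, integrate over x in [1,2]:
  integral(1x + 3y + 3, x=1..2)
  = 1*(2^2 - 1^2)/2 + (3y + 3)*(2 - 1)
  = 1.5 + (3y + 3)*1
  = 1.5 + 3y + 3
  = 4.5 + 3y
Step 2: Integrate over y in [1,4]:
  integral(4.5 + 3y, y=1..4)
  = 4.5*3 + 3*(4^2 - 1^2)/2
  = 13.5 + 22.5
  = 36


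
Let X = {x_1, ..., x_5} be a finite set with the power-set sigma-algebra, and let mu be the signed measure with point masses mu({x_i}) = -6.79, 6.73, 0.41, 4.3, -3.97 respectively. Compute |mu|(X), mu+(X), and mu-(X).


Step 1: Every measurable set is a union of atoms (the cells / points), so a Hahn decomposition is
  obtained by grouping atoms by sign: P = union of atoms with mu > 0, N = union of the remaining atoms.
  Atoms in P (indices): 2, 3, 4;  atoms in N (indices): 1, 5
  Positive values: 6.73, 0.41, 4.3
  Negative values: -6.79, -3.97
Step 2: mu+(X) = mu(P) = sum of positive atom values = 11.44
Step 3: mu-(X) = -mu(N) = sum of |negative atom values| = 10.76
Step 4: |mu|(X) = mu+(X) + mu-(X) = 11.44 + 10.76 = 22.2


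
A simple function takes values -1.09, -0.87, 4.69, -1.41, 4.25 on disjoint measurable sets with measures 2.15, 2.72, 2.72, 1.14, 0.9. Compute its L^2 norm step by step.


Step 1: Compute |f_i|^2 for each value:
  |-1.09|^2 = 1.1881
  |-0.87|^2 = 0.7569
  |4.69|^2 = 21.9961
  |-1.41|^2 = 1.9881
  |4.25|^2 = 18.0625
Step 2: Multiply by measures and sum:
  1.1881 * 2.15 = 2.554415
  0.7569 * 2.72 = 2.058768
  21.9961 * 2.72 = 59.829392
  1.9881 * 1.14 = 2.266434
  18.0625 * 0.9 = 16.25625
Sum = 2.554415 + 2.058768 + 59.829392 + 2.266434 + 16.25625 = 82.965259
Step 3: Take the p-th root:
||f||_2 = (82.965259)^(1/2) = 9.108527


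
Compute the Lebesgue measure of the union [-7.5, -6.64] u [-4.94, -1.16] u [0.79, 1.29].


For pairwise disjoint intervals, m(union) = sum of lengths.
= (-6.64 - -7.5) + (-1.16 - -4.94) + (1.29 - 0.79)
= 0.86 + 3.78 + 0.5
= 5.14


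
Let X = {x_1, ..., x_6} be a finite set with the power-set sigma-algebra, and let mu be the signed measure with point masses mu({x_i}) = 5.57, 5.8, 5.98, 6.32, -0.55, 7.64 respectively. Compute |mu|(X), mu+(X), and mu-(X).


Step 1: Every measurable set is a union of atoms (the cells / points), so a Hahn decomposition is
  obtained by grouping atoms by sign: P = union of atoms with mu > 0, N = union of the remaining atoms.
  Atoms in P (indices): 1, 2, 3, 4, 6;  atoms in N (indices): 5
  Positive values: 5.57, 5.8, 5.98, 6.32, 7.64
  Negative values: -0.55
Step 2: mu+(X) = mu(P) = sum of positive atom values = 31.31
Step 3: mu-(X) = -mu(N) = sum of |negative atom values| = 0.55
Step 4: |mu|(X) = mu+(X) + mu-(X) = 31.31 + 0.55 = 31.86


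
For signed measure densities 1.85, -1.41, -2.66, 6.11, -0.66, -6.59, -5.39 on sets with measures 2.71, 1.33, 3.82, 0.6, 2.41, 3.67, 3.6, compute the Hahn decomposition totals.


Step 1: Compute signed measure on each set:
  Set 1: 1.85 * 2.71 = 5.0135
  Set 2: -1.41 * 1.33 = -1.8753
  Set 3: -2.66 * 3.82 = -10.1612
  Set 4: 6.11 * 0.6 = 3.666
  Set 5: -0.66 * 2.41 = -1.5906
  Set 6: -6.59 * 3.67 = -24.1853
  Set 7: -5.39 * 3.6 = -19.404
Step 2: Total signed measure = (5.0135) + (-1.8753) + (-10.1612) + (3.666) + (-1.5906) + (-24.1853) + (-19.404)
     = -48.5369
Step 3: Positive part mu+(X) = sum of positive contributions = 8.6795
Step 4: Negative part mu-(X) = |sum of negative contributions| = 57.2164


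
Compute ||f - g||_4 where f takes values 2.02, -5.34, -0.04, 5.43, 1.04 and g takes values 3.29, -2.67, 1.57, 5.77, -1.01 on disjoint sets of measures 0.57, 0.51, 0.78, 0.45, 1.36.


Step 1: Compute differences f_i - g_i:
  2.02 - 3.29 = -1.27
  -5.34 - -2.67 = -2.67
  -0.04 - 1.57 = -1.61
  5.43 - 5.77 = -0.34
  1.04 - -1.01 = 2.05
Step 2: Compute |diff|^4 * measure for each set:
  |-1.27|^4 * 0.57 = 2.601446 * 0.57 = 1.482824
  |-2.67|^4 * 0.51 = 50.821215 * 0.51 = 25.91882
  |-1.61|^4 * 0.78 = 6.718982 * 0.78 = 5.240806
  |-0.34|^4 * 0.45 = 0.013363 * 0.45 = 0.006014
  |2.05|^4 * 1.36 = 17.661006 * 1.36 = 24.018968
Step 3: Sum = 56.667433
Step 4: ||f-g||_4 = (56.667433)^(1/4) = 2.74368


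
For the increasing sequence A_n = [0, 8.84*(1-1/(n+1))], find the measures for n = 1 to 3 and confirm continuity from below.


By continuity of measure from below: if A_n increases to A, then m(A_n) -> m(A).
Here A = [0, 8.84], so m(A) = 8.84
Step 1: a_1 = 8.84*(1 - 1/2) = 4.42, m(A_1) = 4.42
Step 2: a_2 = 8.84*(1 - 1/3) = 5.8933, m(A_2) = 5.8933
Step 3: a_3 = 8.84*(1 - 1/4) = 6.63, m(A_3) = 6.63
Limit: m(A_n) -> m([0,8.84]) = 8.84


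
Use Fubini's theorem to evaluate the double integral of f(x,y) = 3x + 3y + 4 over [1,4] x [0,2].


By Fubini, integrate in x first, then y.
Step 1: Fix y, integrate over x in [1,4]:
  integral(3x + 3y + 4, x=1..4)
  = 3*(4^2 - 1^2)/2 + (3y + 4)*(4 - 1)
  = 22.5 + (3y + 4)*3
  = 22.5 + 9y + 12
  = 34.5 + 9y
Step 2: Integrate over y in [0,2]:
  integral(34.5 + 9y, y=0..2)
  = 34.5*2 + 9*(2^2 - 0^2)/2
  = 69 + 18
  = 87


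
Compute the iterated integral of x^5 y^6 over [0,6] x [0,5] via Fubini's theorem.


By Fubini's theorem, the double integral factors as a product of single integrals:
Step 1: integral_0^6 x^5 dx = [x^6/6] from 0 to 6
     = 6^6/6 = 7776
Step 2: integral_0^5 y^6 dy = [y^7/7] from 0 to 5
     = 5^7/7 = 11160.714286
Step 3: Double integral = 7776 * 11160.714286 = 8.678571e+07


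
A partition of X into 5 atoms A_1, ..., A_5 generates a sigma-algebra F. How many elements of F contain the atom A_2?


Each element of F is a union of some subset S of the 5 atoms.
The element contains A_2 iff A_2 is in S.
So we count subsets S of {A_1,...,A_5} with A_2 in S: choose freely among the other 4 atoms.
Count = 2^(5-1) = 2^4 = 16.


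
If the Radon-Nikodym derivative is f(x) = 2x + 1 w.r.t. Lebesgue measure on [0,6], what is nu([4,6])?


nu(A) = integral_A (dnu/dmu) dmu = integral_4^6 (2x + 1) dx
Step 1: Antiderivative F(x) = (2/2)x^2 + 1x
Step 2: F(6) = (2/2)*6^2 + 1*6 = 36 + 6 = 42
Step 3: F(4) = (2/2)*4^2 + 1*4 = 16 + 4 = 20
Step 4: nu([4,6]) = F(6) - F(4) = 42 - 20 = 22


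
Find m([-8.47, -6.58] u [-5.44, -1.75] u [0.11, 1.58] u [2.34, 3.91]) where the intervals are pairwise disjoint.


For pairwise disjoint intervals, m(union) = sum of lengths.
= (-6.58 - -8.47) + (-1.75 - -5.44) + (1.58 - 0.11) + (3.91 - 2.34)
= 1.89 + 3.69 + 1.47 + 1.57
= 8.62


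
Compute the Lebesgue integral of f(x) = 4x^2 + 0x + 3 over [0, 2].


The Lebesgue integral of a Riemann-integrable function agrees with the Riemann integral.
Antiderivative F(x) = (4/3)x^3 + (0/2)x^2 + 3x
F(2) = (4/3)*2^3 + (0/2)*2^2 + 3*2
     = (4/3)*8 + (0/2)*4 + 3*2
     = 10.666667 + 0.0 + 6
     = 16.666667
F(0) = 0.0
Integral = F(2) - F(0) = 16.666667 - 0.0 = 16.666667


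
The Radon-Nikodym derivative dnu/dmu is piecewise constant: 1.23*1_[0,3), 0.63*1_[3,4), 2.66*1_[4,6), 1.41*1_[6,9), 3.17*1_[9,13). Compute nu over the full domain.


Integrate each piece of the Radon-Nikodym derivative:
Step 1: integral_0^3 1.23 dx = 1.23*(3-0) = 1.23*3 = 3.69
Step 2: integral_3^4 0.63 dx = 0.63*(4-3) = 0.63*1 = 0.63
Step 3: integral_4^6 2.66 dx = 2.66*(6-4) = 2.66*2 = 5.32
Step 4: integral_6^9 1.41 dx = 1.41*(9-6) = 1.41*3 = 4.23
Step 5: integral_9^13 3.17 dx = 3.17*(13-9) = 3.17*4 = 12.68
Total: 3.69 + 0.63 + 5.32 + 4.23 + 12.68 = 26.55


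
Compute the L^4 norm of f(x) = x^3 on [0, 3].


Step 1: ||f||_4 = (integral_0^3 |x^3|^4 dx)^(1/4)
     = (integral_0^3 x^12 dx)^(1/4)
Step 2: integral_0^3 x^12 dx = [x^13/(13)] from 0 to 3 = 3^13/13
     = 1594323/13 = 122640.230769
Step 3: ||f||_4 = (122640.230769)^(1/4) = 18.713639


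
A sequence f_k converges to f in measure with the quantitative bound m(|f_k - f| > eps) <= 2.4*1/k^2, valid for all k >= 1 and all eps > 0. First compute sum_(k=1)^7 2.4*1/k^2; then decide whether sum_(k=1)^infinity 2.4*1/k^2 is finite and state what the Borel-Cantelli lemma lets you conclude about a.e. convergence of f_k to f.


Step 1: List the terms 2.4*1/k^2 for k = 1 to 7:
  k=1: 2.4
  k=2: 0.6
  k=3: 0.266667
  k=4: 0.15
  k=5: 0.096
  k=6: 0.066667
  k=7: 0.04898
Step 2: Partial sum = 2.4 + 0.6 + 0.266667 + 0.15 + 0.096 + 0.066667 + 0.04898
     = 3.628313
Step 3: The full series sum_(k>=1) 2.4*1/k^2 converges (p-series with p = 2 > 1; a constant multiple of a convergent series converges).
Step 4: Fix eps > 0. Since sum_k m(|f_k - f| > eps) < infinity, the Borel-Cantelli lemma gives
        m(limsup_k {|f_k - f| > eps}) = 0, i.e. for a.e. x, |f_k(x) - f(x)| <= eps for all large k.
        Applying this with eps = 1/j for j = 1, 2, ... and intersecting the countably many full-measure sets,
        for a.e. x we get limsup_k |f_k(x) - f(x)| <= 1/j for every j, hence f_k -> f almost everywhere.
Conclusion: series converges; Borel-Cantelli yields f_k -> f a.e.


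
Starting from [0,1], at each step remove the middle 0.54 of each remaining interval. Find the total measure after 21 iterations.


Step 1: At each step, fraction remaining = 1 - 0.54 = 0.46
Step 2: After 21 steps, measure = (0.46)^21
Result = 8.277791e-08


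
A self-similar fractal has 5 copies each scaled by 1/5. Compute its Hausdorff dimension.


For a self-similar set with N copies scaled by 1/r:
dim_H = log(N)/log(r) = log(5)/log(5)
= 1.609438/1.609438
= 1


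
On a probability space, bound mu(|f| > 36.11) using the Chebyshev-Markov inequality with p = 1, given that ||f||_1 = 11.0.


Chebyshev/Markov inequality: mu(|f| > eps) <= (||f||_p / eps)^p
Step 1: ||f||_1 / eps = 11.0 / 36.11 = 0.304625
Step 2: Raise to power p = 1:
  (0.304625)^1 = 0.304625
Step 3: Therefore mu(|f| > 36.11) <= 0.304625


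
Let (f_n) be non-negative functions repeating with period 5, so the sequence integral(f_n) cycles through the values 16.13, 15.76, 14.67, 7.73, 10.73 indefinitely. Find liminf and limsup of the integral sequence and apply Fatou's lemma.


The sequence (integral(f_n)) is periodic with period 5, repeating the values 16.13, 15.76, 14.67, 7.73, 10.73 indefinitely.
Step 1: For a periodic sequence, every tail (a_m, a_(m+1), ...) contains all 5 period values infinitely often.
Step 2: Hence inf of every tail = min of the period values = min(16.13, 15.76, 14.67, 7.73, 10.73) = 7.73.
        liminf_n integral(f_n) = sup over m of (inf of tail from m) = 7.73.
Step 3: Similarly sup of every tail = max of the period values = 16.13.
        limsup_n integral(f_n) = 16.13.
Step 4: Fatou's lemma: integral(liminf_n f_n) <= liminf_n integral(f_n) = 7.73.
        So the integral of the pointwise liminf is at most 7.73.


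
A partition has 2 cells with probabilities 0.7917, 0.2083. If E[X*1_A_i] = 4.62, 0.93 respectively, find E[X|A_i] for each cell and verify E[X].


For each cell A_i: E[X|A_i] = E[X*1_A_i] / P(A_i)
Step 1: E[X|A_1] = 4.62 / 0.7917 = 5.835544
Step 2: E[X|A_2] = 0.93 / 0.2083 = 4.464714
Verification: E[X] = sum E[X*1_A_i] = 4.62 + 0.93 = 5.55


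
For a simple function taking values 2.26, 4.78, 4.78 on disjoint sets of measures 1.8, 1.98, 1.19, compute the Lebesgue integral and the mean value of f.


Step 1: Integral = sum(value_i * measure_i)
= 2.26*1.8 + 4.78*1.98 + 4.78*1.19
= 4.068 + 9.4644 + 5.6882
= 19.2206
Step 2: Total measure of domain = 1.8 + 1.98 + 1.19 = 4.97
Step 3: Average value = 19.2206 / 4.97 = 3.867324


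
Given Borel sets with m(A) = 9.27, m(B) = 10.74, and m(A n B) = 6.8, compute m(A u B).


By inclusion-exclusion: m(A u B) = m(A) + m(B) - m(A n B)
= 9.27 + 10.74 - 6.8
= 13.21


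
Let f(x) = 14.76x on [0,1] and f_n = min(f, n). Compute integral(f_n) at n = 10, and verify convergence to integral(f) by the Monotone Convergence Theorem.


f(x) = 14.76x on [0,1]; f_n(x) = min(14.76x, n). At n = 10:
Step 1: f(x) reaches 10 at x = 10/14.76 = 0.677507
Step 2: integral(f_10) = integral(14.76x, 0, 0.677507) + integral(10, 0.677507, 1)
       = 14.76*0.677507^2/2 + 10*(1 - 0.677507)
       = 3.387534 + 3.224932
       = 6.612466
Step 3: As n -> infinity, f_n increases to f, so by MCT integral(f_n) -> integral(f) = 14.76/2 = 7.38.
Convergence: integral(f_10) = 6.612466 -> 7.38 as n -> infinity


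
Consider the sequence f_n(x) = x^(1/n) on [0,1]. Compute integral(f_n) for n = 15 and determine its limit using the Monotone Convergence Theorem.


At n = 15: f_15(x) = x^(1/15).
Step 1: integral(x^(1/15), 0, 1) = [x^(1/15+1) / (1/15+1)] from 0 to 1
     = 1 / (1/15 + 1) = 1 / ((15+1)/15) = 15/(15+1)
     = 15/16 = 0.9375
Step 2: As n -> infinity, f_n(x) = x^(1/n) -> 1 for x in (0,1], and f_n is increasing in n.
By MCT, lim_n integral(f_n) = integral(lim_n f_n) = integral(1, 0, 1) = 1.
Step 3: Verify convergence: 15/16 = 0.9375 -> 1


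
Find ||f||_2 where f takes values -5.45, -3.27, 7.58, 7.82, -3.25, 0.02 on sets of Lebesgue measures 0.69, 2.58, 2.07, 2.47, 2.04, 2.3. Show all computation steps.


Step 1: Compute |f_i|^2 for each value:
  |-5.45|^2 = 29.7025
  |-3.27|^2 = 10.6929
  |7.58|^2 = 57.4564
  |7.82|^2 = 61.1524
  |-3.25|^2 = 10.5625
  |0.02|^2 = 4.000000e-04
Step 2: Multiply by measures and sum:
  29.7025 * 0.69 = 20.494725
  10.6929 * 2.58 = 27.587682
  57.4564 * 2.07 = 118.934748
  61.1524 * 2.47 = 151.046428
  10.5625 * 2.04 = 21.5475
  4.000000e-04 * 2.3 = 9.200000e-04
Sum = 20.494725 + 27.587682 + 118.934748 + 151.046428 + 21.5475 + 9.200000e-04 = 339.612003
Step 3: Take the p-th root:
||f||_2 = (339.612003)^(1/2) = 18.428565


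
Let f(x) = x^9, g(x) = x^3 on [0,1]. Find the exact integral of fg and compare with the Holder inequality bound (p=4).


Step 1: Exact integral of f*g = integral(x^12, 0, 1) = 1/13
     = 0.076923
Step 2: Holder bound with p=4, q=1.333333:
  ||f||_p = (integral x^36 dx)^(1/4) = (1/37)^(1/4) = 0.405461
  ||g||_q = (integral x^4 dx)^(1/1.333333) = (1/5)^(1/1.333333) = 0.29907
Step 3: Holder bound = ||f||_p * ||g||_q = 0.405461 * 0.29907 = 0.121261
Verification: 0.076923 <= 0.121261 (Holder holds)


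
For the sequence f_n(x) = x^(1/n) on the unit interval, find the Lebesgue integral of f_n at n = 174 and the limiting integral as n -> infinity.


At n = 174: f_174(x) = x^(1/174).
Step 1: integral(x^(1/174), 0, 1) = [x^(1/174+1) / (1/174+1)] from 0 to 1
     = 1 / (1/174 + 1) = 1 / ((174+1)/174) = 174/(174+1)
     = 174/175 = 0.994286
Step 2: As n -> infinity, f_n(x) = x^(1/n) -> 1 for x in (0,1], and f_n is increasing in n.
By MCT, lim_n integral(f_n) = integral(lim_n f_n) = integral(1, 0, 1) = 1.
Step 3: Verify convergence: 174/175 = 0.994286 -> 1
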